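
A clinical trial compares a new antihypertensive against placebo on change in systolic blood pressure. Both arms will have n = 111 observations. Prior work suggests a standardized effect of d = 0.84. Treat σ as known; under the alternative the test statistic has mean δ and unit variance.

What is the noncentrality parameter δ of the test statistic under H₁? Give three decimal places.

δ ≈ 6.258

The noncentrality parameter scales effect size by the design's sample-size factor: δ = d·√(n/2) = 0.84 × √(111/2) = 6.2579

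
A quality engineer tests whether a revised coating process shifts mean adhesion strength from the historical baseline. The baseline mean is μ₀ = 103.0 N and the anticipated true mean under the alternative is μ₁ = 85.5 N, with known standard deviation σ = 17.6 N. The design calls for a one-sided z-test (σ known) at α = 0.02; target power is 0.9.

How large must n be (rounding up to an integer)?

Standardized effect: d = |μ₁ − μ₀| / σ = |85.5 − 103.0| / 17.6 = 0.9943
For power 0.9 need Φ(δ − z_{0.02}) = 0.9, so δ = z_{0.02} + z_{0.10} = 2.054 + 1.282 = 3.335.
δ = d·√n ⇒ n = (δ/d)² = (3.335 / 0.9943)² = 11.25.
Round up to the next whole unit.

n = 12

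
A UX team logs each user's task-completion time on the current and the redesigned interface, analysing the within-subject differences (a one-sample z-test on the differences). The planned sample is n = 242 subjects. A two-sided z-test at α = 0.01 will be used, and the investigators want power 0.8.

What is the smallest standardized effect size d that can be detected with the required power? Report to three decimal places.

d ≈ 0.220

Required noncentrality: δ = z_{0.005} + z_{0.20} = 2.576 + 0.842 = 3.417.
(The second rejection-region term Φ(−δ − z_{α/2}) is negligible and dropped.)
δ = d·√n ⇒ d = δ/√n = 3.417/√242 = 0.2197.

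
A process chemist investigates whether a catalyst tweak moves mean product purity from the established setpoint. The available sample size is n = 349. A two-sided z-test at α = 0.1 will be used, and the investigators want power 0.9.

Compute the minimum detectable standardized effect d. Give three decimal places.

d ≈ 0.157

Required noncentrality: δ = z_{0.05} + z_{0.10} = 1.645 + 1.282 = 2.926.
(The second rejection-region term Φ(−δ − z_{α/2}) is negligible and dropped.)
δ = d·√n ⇒ d = δ/√n = 2.926/√349 = 0.1566.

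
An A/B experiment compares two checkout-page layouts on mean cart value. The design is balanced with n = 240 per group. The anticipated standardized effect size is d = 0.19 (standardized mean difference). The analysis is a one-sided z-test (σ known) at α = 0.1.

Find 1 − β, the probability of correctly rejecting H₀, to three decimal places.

Power ≈ 0.788

Noncentrality parameter: δ = d·√(n/2) = 0.19 × √(240/2) = 2.0813
One-sided α = 0.1 → critical value z_{0.1} = 1.282.
Power = Φ(δ − 1.282) = Φ(0.800) = 0.7881.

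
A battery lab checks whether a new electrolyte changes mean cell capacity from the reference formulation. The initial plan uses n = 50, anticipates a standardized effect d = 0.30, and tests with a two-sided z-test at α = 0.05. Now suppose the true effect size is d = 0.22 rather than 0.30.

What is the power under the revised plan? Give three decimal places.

With d = 0.22: δ = d·√n = 0.22 × √50 = 1.5556. Critical value z_{0.025} = 1.960.
Revised power = Φ(δ − 1.960) + Φ(−δ − 1.960) = Φ(-0.404) + Φ(-3.516) = 0.3430 + 0.0002 = 0.3432.

Power ≈ 0.343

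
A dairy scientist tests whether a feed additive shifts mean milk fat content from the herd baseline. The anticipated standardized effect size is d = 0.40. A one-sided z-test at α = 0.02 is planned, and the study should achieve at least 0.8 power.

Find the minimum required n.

n = 53

For power 0.8 need Φ(δ − z_{0.02}) = 0.8, so δ = z_{0.02} + z_{0.20} = 2.054 + 0.842 = 2.895.
δ = d·√n ⇒ n = (δ/d)² = (2.895 / 0.40)² = 52.39.
Round up to the next whole unit.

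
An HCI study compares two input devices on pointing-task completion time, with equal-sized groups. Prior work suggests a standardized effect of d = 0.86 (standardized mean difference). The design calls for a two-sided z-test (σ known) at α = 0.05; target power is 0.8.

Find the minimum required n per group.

For power 0.8 need Φ(δ − z_{0.025}) = 0.8, so δ = z_{0.025} + z_{0.20} = 1.960 + 0.842 = 2.802.
(For δ > 0 the lower-tail rejection region contributes negligibly to power, so the one-term inversion is standard.)
δ = d·√(n/2) ⇒ n = 2(δ/d)² = 2 × (2.802 / 0.86)² = 21.22.
Rounding up, n = 22 per group.

n = 22 per group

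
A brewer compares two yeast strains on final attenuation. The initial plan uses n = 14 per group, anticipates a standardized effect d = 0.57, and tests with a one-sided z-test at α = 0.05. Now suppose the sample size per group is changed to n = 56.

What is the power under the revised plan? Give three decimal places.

With n = 56 per group: δ = d·√(n/2) = 0.57 × √(56/2) = 3.0162. Critical value z_{0.05} = 1.645.
Revised power = Φ(δ − 1.645) = Φ(1.371) = 0.9149.

Power ≈ 0.915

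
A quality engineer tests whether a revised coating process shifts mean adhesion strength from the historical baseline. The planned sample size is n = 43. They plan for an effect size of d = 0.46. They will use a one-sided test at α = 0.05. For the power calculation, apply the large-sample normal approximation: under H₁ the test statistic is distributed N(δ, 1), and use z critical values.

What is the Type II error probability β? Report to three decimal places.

Noncentrality parameter: λ = d·√n = 0.46 × √43 = 3.0164
Critical value for a one-sided test at α = 0.05: z_α = 1.645.
Power = P(Z > 1.645 − λ) = Φ(1.372) = 0.9149.
Type II error: β = 1 − power = 1 − 0.9149 = 0.0851.

β ≈ 0.085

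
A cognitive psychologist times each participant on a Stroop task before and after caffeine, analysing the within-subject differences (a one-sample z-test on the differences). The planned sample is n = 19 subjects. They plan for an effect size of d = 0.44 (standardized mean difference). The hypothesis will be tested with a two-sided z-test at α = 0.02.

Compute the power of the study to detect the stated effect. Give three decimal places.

Noncentrality parameter: δ = d·√n = 0.44 × √19 = 1.9179
Two-sided α = 0.02 → critical value z_{0.01} = 2.326.
Power = Φ(δ − 2.326) + Φ(−δ − 2.326) = Φ(-0.408) + Φ(-4.244) = 0.3415 + 0.0000 = 0.3415.

Power ≈ 0.341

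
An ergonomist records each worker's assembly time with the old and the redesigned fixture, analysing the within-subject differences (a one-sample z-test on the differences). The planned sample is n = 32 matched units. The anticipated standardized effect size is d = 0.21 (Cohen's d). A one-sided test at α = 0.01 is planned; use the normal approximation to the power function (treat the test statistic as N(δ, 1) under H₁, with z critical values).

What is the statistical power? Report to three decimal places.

Power ≈ 0.127

Noncentrality parameter: δ = d·√n = 0.21 × √32 = 1.1879
Critical value for a one-sided test at α = 0.01: z_α = 2.326.
Power = Φ(δ − 2.326) = Φ(-1.138) = 0.1275.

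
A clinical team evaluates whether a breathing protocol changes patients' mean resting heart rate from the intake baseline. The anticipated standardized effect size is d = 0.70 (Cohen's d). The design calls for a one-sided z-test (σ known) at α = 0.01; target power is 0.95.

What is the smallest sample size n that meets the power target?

n = 33

For power 0.95 need Φ(δ − z_{0.01}) = 0.95, so δ = z_{0.01} + z_{0.05} = 2.326 + 1.645 = 3.971.
δ = d·√n ⇒ n = (δ/d)² = (3.971 / 0.70)² = 32.18.
Rounding up, n = 33.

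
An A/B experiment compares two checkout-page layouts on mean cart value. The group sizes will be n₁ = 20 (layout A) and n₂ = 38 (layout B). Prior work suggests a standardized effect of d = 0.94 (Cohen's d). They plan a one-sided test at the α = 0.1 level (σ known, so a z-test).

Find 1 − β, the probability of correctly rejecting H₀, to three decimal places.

Power ≈ 0.983

Noncentrality parameter: δ = d / √(1/n₁ + 1/n₂) = 0.94 / √(1/20 + 1/38) = 3.4027
One-sided α = 0.1 → critical value z_{0.1} = 1.282.
Power = Φ(δ − 1.282) = Φ(2.121) = 0.9830.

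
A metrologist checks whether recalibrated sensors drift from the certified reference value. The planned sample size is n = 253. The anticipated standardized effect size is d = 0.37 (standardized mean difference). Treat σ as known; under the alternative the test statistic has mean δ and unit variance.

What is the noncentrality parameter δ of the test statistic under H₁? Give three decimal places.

δ ≈ 5.885

The noncentrality parameter scales effect size by the design's sample-size factor: δ = d·√n = 0.37 × √253 = 5.8852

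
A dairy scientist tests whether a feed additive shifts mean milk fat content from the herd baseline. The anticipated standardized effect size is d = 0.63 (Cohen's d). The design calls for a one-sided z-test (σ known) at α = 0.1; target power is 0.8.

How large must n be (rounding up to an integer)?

n = 12

For power 0.8 need Φ(δ − z_{0.1}) = 0.8, so δ = z_{0.1} + z_{0.20} = 1.282 + 0.842 = 2.123.
δ = d·√n ⇒ n = (δ/d)² = (2.123 / 0.63)² = 11.36.
Rounding up, n = 12.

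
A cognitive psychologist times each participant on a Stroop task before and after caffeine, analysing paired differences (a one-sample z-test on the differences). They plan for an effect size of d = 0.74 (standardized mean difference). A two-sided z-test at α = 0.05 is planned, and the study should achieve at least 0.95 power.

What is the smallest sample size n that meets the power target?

n = 24

For power 0.95 need Φ(δ − z_{0.025}) = 0.95, so δ = z_{0.025} + z_{0.05} = 1.960 + 1.645 = 3.605.
(For δ > 0 the lower-tail rejection region contributes negligibly to power, so the one-term inversion is standard.)
δ = d·√n ⇒ n = (δ/d)² = (3.605 / 0.74)² = 23.73.
Round up to the next whole unit.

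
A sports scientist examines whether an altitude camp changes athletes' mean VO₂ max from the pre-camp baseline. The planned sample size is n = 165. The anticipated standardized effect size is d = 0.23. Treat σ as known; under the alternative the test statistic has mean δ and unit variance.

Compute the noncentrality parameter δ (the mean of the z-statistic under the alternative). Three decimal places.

δ ≈ 2.954

The noncentrality parameter scales effect size by the design's sample-size factor: δ = d·√n = 0.23 × √165 = 2.9544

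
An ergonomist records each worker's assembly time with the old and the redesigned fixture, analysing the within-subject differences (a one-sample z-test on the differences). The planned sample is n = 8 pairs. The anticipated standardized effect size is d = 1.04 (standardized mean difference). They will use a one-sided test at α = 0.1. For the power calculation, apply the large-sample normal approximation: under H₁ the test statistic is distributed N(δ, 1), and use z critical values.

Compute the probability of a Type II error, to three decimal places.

β ≈ 0.048

Noncentrality parameter: δ = d·√n = 1.04 × √8 = 2.9416
Critical value for a one-sided test at α = 0.1: z_α = 1.282.
Power = P(Z > 1.282 − δ) = Φ(1.660) = 0.9515.
Type II error: β = 1 − power = 1 − 0.9515 = 0.0485.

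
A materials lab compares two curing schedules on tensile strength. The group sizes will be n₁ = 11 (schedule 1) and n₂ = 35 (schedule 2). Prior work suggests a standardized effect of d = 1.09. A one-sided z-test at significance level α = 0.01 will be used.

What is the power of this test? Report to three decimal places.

Power ≈ 0.796

Noncentrality parameter: δ = d / √(1/n₁ + 1/n₂) = 1.09 / √(1/11 + 1/35) = 3.1534
Critical value for a one-sided test at α = 0.01: z_α = 2.326.
Power = Φ(δ − 2.326) = Φ(0.827) = 0.7959.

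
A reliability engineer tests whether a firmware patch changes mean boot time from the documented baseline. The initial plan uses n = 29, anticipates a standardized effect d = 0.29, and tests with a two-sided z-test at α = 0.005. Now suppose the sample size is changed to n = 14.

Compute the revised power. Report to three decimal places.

Power ≈ 0.043

With n = 14: δ = d·√n = 0.29 × √14 = 1.0851. Critical value z_{0.0025} = 2.807.
Revised power = Φ(δ − 2.807) + Φ(−δ − 2.807) = Φ(-1.722) + Φ(-3.892) = 0.0425 + 0.0000 = 0.0426.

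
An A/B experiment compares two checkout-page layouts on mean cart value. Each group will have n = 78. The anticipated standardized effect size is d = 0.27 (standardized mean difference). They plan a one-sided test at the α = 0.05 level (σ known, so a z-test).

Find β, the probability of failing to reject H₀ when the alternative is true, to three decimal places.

β ≈ 0.484

Noncentrality parameter: δ = d·√(n/2) = 0.27 × √(78/2) = 1.6861
One-sided α = 0.05 → critical value z_{0.05} = 1.645.
Power = Φ(δ − 1.645) = Φ(0.041) = 0.5165.
Type II error: β = 1 − power = 1 − 0.5165 = 0.4835.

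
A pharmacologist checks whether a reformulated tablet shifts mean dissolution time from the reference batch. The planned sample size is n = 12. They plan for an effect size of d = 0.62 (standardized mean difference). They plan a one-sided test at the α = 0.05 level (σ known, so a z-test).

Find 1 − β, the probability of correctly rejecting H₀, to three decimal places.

Noncentrality parameter: δ = d·√n = 0.62 × √12 = 2.1477
Critical value for a one-sided test at α = 0.05: z_α = 1.645.
Power = P(Z > 1.645 − δ) = Φ(0.503) = 0.6925.

Power ≈ 0.692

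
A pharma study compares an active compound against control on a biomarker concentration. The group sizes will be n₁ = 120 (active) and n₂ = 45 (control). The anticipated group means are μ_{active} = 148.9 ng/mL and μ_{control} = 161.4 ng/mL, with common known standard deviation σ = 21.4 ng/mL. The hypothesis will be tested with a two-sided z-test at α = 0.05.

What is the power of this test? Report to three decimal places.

Standardized effect: d = |μ_{active} − μ_{control}| / σ = |148.9 − 161.4| / 21.4 = 0.5841
Noncentrality parameter: δ = d / √(1/n₁ + 1/n₂) = 0.5841 / √(1/120 + 1/45) = 3.3416
Two-sided α = 0.05 → critical value z_{0.025} = 1.960.
Power = Φ(δ − 1.960) + Φ(−δ − 1.960) = Φ(1.382) + Φ(-5.302) = 0.9165 + 0.0000 = 0.9165.

Power ≈ 0.916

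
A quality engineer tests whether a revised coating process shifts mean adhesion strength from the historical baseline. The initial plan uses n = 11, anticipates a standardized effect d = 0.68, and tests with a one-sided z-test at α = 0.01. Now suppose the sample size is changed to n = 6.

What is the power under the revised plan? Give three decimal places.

Power ≈ 0.254

With n = 6: δ = d·√n = 0.68 × √6 = 1.6657. Critical value z_{0.01} = 2.326.
Revised power = Φ(δ − 2.326) = Φ(-0.661) = 0.2544.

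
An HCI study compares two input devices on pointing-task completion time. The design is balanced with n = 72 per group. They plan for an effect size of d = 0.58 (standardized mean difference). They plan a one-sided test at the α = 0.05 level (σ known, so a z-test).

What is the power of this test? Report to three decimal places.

Noncentrality parameter: δ = d·√(n/2) = 0.58 × √(72/2) = 3.4800
One-sided α = 0.05 → critical value z_{0.05} = 1.645.
Power = Φ(δ − 1.645) = Φ(1.835) = 0.9668.

Power ≈ 0.967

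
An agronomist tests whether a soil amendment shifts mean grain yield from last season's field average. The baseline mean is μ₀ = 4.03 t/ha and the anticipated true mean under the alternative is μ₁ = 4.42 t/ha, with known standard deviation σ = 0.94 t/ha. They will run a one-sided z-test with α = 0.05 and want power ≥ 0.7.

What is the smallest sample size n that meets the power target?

Standardized effect: d = |μ₁ − μ₀| / σ = |4.42 − 4.03| / 0.94 = 0.4149
For power 0.7 need Φ(δ − z_{0.05}) = 0.7, so δ = z_{0.05} + z_{0.30} = 1.645 + 0.524 = 2.169.
δ = d·√n ⇒ n = (δ/d)² = (2.169 / 0.4149)² = 27.34.
Round up to the next whole unit.

n = 28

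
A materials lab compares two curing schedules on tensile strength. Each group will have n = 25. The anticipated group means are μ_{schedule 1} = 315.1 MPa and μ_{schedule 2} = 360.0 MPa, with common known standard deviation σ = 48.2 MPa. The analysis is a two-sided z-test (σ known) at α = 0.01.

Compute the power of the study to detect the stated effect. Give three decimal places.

Power ≈ 0.764

Standardized effect: d = |μ_{schedule 1} − μ_{schedule 2}| / σ = |315.1 − 360.0| / 48.2 = 0.9315
Noncentrality parameter: δ = d·√(n/2) = 0.9315 × √(25/2) = 3.2935
Two-sided α = 0.01 → critical value z_{0.005} = 2.576.
Power = Φ(δ − 2.576) + Φ(−δ − 2.576) = Φ(0.718) + Φ(-5.869) = 0.7635 + 0.0000 = 0.7635.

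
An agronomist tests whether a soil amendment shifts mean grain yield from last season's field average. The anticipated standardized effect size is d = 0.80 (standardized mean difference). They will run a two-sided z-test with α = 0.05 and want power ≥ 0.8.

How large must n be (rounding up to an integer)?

n = 13

For power 0.8 need Φ(δ − z_{0.025}) = 0.8, so δ = z_{0.025} + z_{0.20} = 1.960 + 0.842 = 2.802.
(For δ > 0 the lower-tail rejection region contributes negligibly to power, so the one-term inversion is standard.)
δ = d·√n ⇒ n = (δ/d)² = (2.802 / 0.80)² = 12.26.
Rounding up, n = 13.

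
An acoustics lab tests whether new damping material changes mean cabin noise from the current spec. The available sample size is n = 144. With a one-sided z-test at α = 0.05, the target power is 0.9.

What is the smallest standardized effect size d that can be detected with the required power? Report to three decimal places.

d ≈ 0.244

Required noncentrality: δ = z_{0.05} + z_{0.10} = 1.645 + 1.282 = 2.926.
δ = d·√n ⇒ d = δ/√n = 2.926/√144 = 0.2439.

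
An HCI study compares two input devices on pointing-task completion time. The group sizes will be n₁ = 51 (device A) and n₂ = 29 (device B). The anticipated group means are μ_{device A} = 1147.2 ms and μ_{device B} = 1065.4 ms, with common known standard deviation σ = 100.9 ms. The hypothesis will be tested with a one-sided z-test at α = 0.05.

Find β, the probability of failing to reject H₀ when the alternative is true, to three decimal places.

β ≈ 0.033

Standardized effect: d = |μ_{device A} − μ_{device B}| / σ = |1147.2 − 1065.4| / 100.9 = 0.8107
Noncentrality parameter: δ = d / √(1/n₁ + 1/n₂) = 0.8107 / √(1/51 + 1/29) = 3.4858
Critical value for a one-sided test at α = 0.05: z_α = 1.645.
Power = Φ(δ − 1.645) = Φ(1.841) = 0.9672.
Type II error: β = 1 − power = 1 − 0.9672 = 0.0328.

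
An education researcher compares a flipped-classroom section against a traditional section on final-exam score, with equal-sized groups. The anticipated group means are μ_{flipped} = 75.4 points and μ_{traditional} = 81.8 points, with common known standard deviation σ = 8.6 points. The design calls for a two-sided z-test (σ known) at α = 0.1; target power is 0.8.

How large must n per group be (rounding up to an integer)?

Standardized effect: d = |μ_{flipped} − μ_{traditional}| / σ = |75.4 − 81.8| / 8.6 = 0.7442
For power 0.8 need Φ(δ − z_{0.05}) = 0.8, so δ = z_{0.05} + z_{0.20} = 1.645 + 0.842 = 2.486.
(Ignoring the negligible lower-tail rejection probability gives the usual closed-form inversion.)
δ = d·√(n/2) ⇒ n = 2(δ/d)² = 2 × (2.486 / 0.7442)² = 22.33.
Round up to the next whole unit.

n = 23 per group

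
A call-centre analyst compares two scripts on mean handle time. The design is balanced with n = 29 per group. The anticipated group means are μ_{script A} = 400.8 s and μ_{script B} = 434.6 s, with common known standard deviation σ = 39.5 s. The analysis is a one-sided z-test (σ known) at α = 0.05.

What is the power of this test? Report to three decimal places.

Power ≈ 0.947

Standardized effect: d = |μ_{script A} − μ_{script B}| / σ = |400.8 − 434.6| / 39.5 = 0.8557
Noncentrality parameter: λ = d·√(n/2) = 0.8557 × √(29/2) = 3.2584
Critical value for a one-sided test at α = 0.05: z_α = 1.645.
Power = P(Z > 1.645 − λ) = Φ(1.614) = 0.9467.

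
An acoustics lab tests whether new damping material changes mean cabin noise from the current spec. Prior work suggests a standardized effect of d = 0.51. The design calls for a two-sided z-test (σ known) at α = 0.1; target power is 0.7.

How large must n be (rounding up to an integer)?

Set Φ(δ − 1.645) = 0.7; then δ − 1.645 = Φ⁻¹(0.7) = 0.524, giving δ = 2.169.
(For δ > 0 the lower-tail rejection region contributes negligibly to power, so the one-term inversion is standard.)
δ = d·√n ⇒ n = (δ/d)² = (2.169 / 0.51)² = 18.09.
Rounding up, n = 19.

n = 19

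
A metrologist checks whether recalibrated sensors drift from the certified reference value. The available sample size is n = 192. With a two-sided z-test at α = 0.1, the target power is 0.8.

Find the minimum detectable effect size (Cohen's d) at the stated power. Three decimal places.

Required noncentrality: δ = z_{0.05} + z_{0.20} = 1.645 + 0.842 = 2.486.
(Lower-tail contribution to power is negligible for δ > 0.)
δ = d·√n ⇒ d = δ/√n = 2.486/√192 = 0.1794.

d ≈ 0.179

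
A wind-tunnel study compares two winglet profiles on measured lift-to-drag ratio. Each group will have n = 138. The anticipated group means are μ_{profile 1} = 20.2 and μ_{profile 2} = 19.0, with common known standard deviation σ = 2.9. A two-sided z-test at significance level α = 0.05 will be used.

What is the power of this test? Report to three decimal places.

Standardized effect: d = |μ_{profile 1} − μ_{profile 2}| / σ = |20.2 − 19.0| / 2.9 = 0.4138
Noncentrality parameter: δ = d·√(n/2) = 0.4138 × √(138/2) = 3.4372
Critical value for a two-sided test at α = 0.05: z_{α/2} = 1.960.
Power = Φ(δ − 1.960) + Φ(−δ − 1.960) = Φ(1.477) + Φ(-5.397) = 0.9302 + 0.0000 = 0.9302.

Power ≈ 0.930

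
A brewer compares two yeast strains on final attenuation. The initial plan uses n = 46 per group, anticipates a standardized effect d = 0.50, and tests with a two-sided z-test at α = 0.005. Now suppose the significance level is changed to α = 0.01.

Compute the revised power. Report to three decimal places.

δ = d·√(n/2) = 0.50 × √(46/2) = 2.3979 (unchanged). New critical value: z_{0.005} = 2.576.
Revised power = Φ(δ − 2.576) + Φ(−δ − 2.576) = Φ(-0.178) + Φ(-4.974) = 0.4294 + 0.0000 = 0.4294.

Power ≈ 0.429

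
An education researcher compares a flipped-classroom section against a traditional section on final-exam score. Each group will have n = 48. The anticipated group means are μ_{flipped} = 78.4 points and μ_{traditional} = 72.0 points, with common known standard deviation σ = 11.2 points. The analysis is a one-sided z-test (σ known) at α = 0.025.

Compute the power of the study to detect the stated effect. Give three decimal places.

Power ≈ 0.799

Standardized effect: d = |μ_{flipped} − μ_{traditional}| / σ = |78.4 − 72.0| / 11.2 = 0.5714
Noncentrality parameter: δ = d·√(n/2) = 0.5714 × √(48/2) = 2.7994
One-sided α = 0.025 → critical value z_{0.025} = 1.960.
Power = Φ(δ − 1.960) = Φ(0.839) = 0.7994.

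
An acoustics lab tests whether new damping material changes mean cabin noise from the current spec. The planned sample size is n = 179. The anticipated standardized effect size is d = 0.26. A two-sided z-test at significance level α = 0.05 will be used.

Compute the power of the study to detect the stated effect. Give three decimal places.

Power ≈ 0.936

Noncentrality parameter: δ = d·√n = 0.26 × √179 = 3.4786
Critical value for a two-sided test at α = 0.05: z_{α/2} = 1.960.
Power = Φ(δ − 1.960) + Φ(−δ − 1.960) = Φ(1.519) + Φ(-5.439) = 0.9356 + 0.0000 = 0.9356.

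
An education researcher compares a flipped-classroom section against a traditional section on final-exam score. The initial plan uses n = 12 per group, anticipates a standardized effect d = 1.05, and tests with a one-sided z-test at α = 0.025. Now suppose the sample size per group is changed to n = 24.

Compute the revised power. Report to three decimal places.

With n = 24 per group: δ = d·√(n/2) = 1.05 × √(24/2) = 3.6373. Critical value z_{0.025} = 1.960.
Revised power = Φ(δ − 1.960) = Φ(1.677) = 0.9533.

Power ≈ 0.953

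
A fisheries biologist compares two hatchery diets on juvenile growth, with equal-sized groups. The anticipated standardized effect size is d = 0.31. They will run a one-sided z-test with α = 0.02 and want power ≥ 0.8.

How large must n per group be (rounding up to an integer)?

For power 0.8 need Φ(δ − z_{0.02}) = 0.8, so δ = z_{0.02} + z_{0.20} = 2.054 + 0.842 = 2.895.
δ = d·√(n/2) ⇒ n = 2(δ/d)² = 2 × (2.895 / 0.31)² = 174.47.
Round up to the next whole unit.

n = 175 per group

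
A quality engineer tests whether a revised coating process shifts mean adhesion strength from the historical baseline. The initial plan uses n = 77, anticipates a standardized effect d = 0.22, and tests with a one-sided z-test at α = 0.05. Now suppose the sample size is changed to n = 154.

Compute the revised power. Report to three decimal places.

Power ≈ 0.861

With n = 154: δ = d·√n = 0.22 × √154 = 2.7301. Critical value z_{0.05} = 1.645.
Revised power = Φ(δ − 1.645) = Φ(1.085) = 0.8611.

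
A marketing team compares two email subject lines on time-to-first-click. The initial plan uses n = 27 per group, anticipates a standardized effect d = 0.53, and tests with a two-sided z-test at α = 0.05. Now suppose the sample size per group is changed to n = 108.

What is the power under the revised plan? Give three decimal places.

Power ≈ 0.973

With n = 108 per group: δ = d·√(n/2) = 0.53 × √(108/2) = 3.8947. Critical value z_{0.025} = 1.960.
Revised power = Φ(δ − 1.960) + Φ(−δ − 1.960) = Φ(1.935) + Φ(-5.855) = 0.9735 + 0.0000 = 0.9735.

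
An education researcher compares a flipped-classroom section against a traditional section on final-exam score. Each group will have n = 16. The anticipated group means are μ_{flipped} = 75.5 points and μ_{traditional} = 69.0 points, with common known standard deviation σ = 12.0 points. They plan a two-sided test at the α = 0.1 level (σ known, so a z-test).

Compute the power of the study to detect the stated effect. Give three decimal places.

Power ≈ 0.456

Standardized effect: d = |μ_{flipped} − μ_{traditional}| / σ = |75.5 − 69.0| / 12.0 = 0.5417
Noncentrality parameter: δ = d·√(n/2) = 0.5417 × √(16/2) = 1.5321
Critical value for a two-sided test at α = 0.1: z_{α/2} = 1.645.
Power = Φ(δ − 1.645) + Φ(−δ − 1.645) = Φ(-0.113) + Φ(-3.177) = 0.4551 + 0.0007 = 0.4558.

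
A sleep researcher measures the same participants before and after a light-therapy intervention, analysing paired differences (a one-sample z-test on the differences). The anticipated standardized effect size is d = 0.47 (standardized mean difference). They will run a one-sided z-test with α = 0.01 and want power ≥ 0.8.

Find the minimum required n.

n = 46

Set Φ(δ − 2.326) = 0.8; then δ − 2.326 = Φ⁻¹(0.8) = 0.842, giving δ = 3.168.
δ = d·√n ⇒ n = (δ/d)² = (3.168 / 0.47)² = 45.43.
Rounding up, n = 46.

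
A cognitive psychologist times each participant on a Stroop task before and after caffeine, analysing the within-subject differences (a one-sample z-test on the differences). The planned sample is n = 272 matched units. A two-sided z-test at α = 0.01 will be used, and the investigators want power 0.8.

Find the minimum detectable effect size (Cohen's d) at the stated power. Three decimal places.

d ≈ 0.207

Need Φ(δ − 2.576) = 0.8, so δ = 2.576 + 0.842 = 3.417.
(Lower-tail contribution to power is negligible for δ > 0.)
δ = d·√n ⇒ d = δ/√n = 3.417/√272 = 0.2072.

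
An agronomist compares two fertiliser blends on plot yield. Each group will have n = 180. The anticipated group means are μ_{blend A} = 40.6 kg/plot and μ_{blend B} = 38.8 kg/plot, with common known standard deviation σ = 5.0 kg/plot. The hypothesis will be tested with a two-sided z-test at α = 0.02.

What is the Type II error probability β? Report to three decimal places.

Standardized effect: d = |μ_{blend A} − μ_{blend B}| / σ = |40.6 − 38.8| / 5.0 = 0.3600
Noncentrality parameter: δ = d·√(n/2) = 0.3600 × √(180/2) = 3.4153
Critical value for a two-sided test at α = 0.02: z_{α/2} = 2.326.
Power = Φ(δ − 2.326) + Φ(−δ − 2.326) = Φ(1.089) + Φ(-5.742) = 0.8619 + 0.0000 = 0.8619.
Type II error: β = 1 − power = 1 − 0.8619 = 0.1381.

β ≈ 0.138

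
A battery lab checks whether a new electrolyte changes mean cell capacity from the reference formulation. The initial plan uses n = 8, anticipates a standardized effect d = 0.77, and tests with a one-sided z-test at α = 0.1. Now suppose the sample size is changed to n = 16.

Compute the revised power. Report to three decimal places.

Power ≈ 0.964

With n = 16: δ = d·√n = 0.77 × √16 = 3.0800. Critical value z_{0.1} = 1.282.
Revised power = P(Z > 1.282 − δ) = Φ(1.798) = 0.9639.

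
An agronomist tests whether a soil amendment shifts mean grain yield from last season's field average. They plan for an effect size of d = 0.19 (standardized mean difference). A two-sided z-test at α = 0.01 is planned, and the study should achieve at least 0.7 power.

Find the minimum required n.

For power 0.7 need Φ(δ − z_{0.005}) = 0.7, so δ = z_{0.005} + z_{0.30} = 2.576 + 0.524 = 3.100.
(The Φ(−δ − z_{α/2}) term is vanishingly small for δ > 0 and is dropped in the standard sample-size formula.)
δ = d·√n ⇒ n = (δ/d)² = (3.100 / 0.19)² = 266.24.
Rounding up, n = 267.

n = 267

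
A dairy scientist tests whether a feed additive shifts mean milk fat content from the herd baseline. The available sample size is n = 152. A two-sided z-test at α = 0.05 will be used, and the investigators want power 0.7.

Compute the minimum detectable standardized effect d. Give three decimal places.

d ≈ 0.202

Need Φ(δ − 1.960) = 0.7, so δ = 1.960 + 0.524 = 2.484.
(Lower-tail contribution to power is negligible for δ > 0.)
δ = d·√n ⇒ d = δ/√n = 2.484/√152 = 0.2015.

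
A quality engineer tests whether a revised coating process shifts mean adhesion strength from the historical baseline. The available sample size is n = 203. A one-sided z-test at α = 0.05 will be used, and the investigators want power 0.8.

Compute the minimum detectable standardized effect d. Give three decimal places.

Need Φ(δ − 1.645) = 0.8, so δ = 1.645 + 0.842 = 2.486.
δ = d·√n ⇒ d = δ/√n = 2.486/√203 = 0.1745.

d ≈ 0.175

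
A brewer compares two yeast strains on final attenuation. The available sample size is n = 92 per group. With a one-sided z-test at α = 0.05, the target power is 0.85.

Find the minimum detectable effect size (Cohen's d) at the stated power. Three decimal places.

d ≈ 0.395

Required noncentrality: δ = z_{0.05} + z_{0.15} = 1.645 + 1.036 = 2.681.
δ = d·√(n/2) ⇒ d = δ/√(n/2) = 2.681/√(92/2) = 0.3953.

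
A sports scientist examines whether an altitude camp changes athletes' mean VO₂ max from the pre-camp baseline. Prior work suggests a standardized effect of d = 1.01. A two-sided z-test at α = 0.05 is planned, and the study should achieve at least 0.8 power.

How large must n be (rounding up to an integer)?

Set Φ(δ − 1.960) = 0.8; then δ − 1.960 = Φ⁻¹(0.8) = 0.842, giving δ = 2.802.
(The Φ(−δ − z_{α/2}) term is vanishingly small for δ > 0 and is dropped in the standard sample-size formula.)
δ = d·√n ⇒ n = (δ/d)² = (2.802 / 1.01)² = 7.69.
Round up to the next whole unit.

n = 8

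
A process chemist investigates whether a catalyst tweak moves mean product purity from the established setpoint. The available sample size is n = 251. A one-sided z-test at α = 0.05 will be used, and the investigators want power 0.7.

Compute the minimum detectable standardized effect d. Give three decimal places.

d ≈ 0.137

Required noncentrality: δ = z_{0.05} + z_{0.30} = 1.645 + 0.524 = 2.169.
δ = d·√n ⇒ d = δ/√n = 2.169/√251 = 0.1369.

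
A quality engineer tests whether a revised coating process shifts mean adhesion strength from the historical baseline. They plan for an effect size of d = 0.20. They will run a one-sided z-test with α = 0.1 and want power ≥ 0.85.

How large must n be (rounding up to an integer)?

For power 0.85 need Φ(δ − z_{0.1}) = 0.85, so δ = z_{0.1} + z_{0.15} = 1.282 + 1.036 = 2.318.
δ = d·√n ⇒ n = (δ/d)² = (2.318 / 0.20)² = 134.33.
Rounding up, n = 135.

n = 135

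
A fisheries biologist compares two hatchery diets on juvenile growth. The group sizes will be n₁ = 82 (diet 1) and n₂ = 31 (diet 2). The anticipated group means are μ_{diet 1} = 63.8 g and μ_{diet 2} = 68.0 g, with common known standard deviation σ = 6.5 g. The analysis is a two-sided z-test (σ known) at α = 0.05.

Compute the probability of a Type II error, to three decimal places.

β ≈ 0.135

Standardized effect: d = |μ_{diet 1} − μ_{diet 2}| / σ = |63.8 − 68.0| / 6.5 = 0.6462
Noncentrality parameter: δ = d / √(1/n₁ + 1/n₂) = 0.6462 / √(1/82 + 1/31) = 3.0647
Two-sided α = 0.05 → critical value z_{0.025} = 1.960.
Power = Φ(δ − 1.960) + Φ(−δ − 1.960) = Φ(1.105) + Φ(-5.025) = 0.8654 + 0.0000 = 0.8654.
Type II error: β = 1 − power = 1 − 0.8654 = 0.1346.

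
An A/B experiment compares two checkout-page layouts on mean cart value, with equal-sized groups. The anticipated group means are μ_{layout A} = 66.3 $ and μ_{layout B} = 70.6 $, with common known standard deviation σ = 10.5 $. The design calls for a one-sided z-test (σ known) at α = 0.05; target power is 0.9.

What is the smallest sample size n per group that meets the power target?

n = 103 per group

Standardized effect: d = |μ_{layout A} − μ_{layout B}| / σ = |66.3 − 70.6| / 10.5 = 0.4095
For power 0.9 need Φ(δ − z_{0.05}) = 0.9, so δ = z_{0.05} + z_{0.10} = 1.645 + 1.282 = 2.926.
δ = d·√(n/2) ⇒ n = 2(δ/d)² = 2 × (2.926 / 0.4095)² = 102.13.
Rounding up, n = 103 per group.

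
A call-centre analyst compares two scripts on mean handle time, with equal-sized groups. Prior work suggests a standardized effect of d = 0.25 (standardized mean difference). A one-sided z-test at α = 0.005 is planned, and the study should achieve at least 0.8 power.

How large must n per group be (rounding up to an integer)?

n = 374 per group

Set Φ(δ − 2.576) = 0.8; then δ − 2.576 = Φ⁻¹(0.8) = 0.842, giving δ = 3.417.
δ = d·√(n/2) ⇒ n = 2(δ/d)² = 2 × (3.417 / 0.25)² = 373.73.
Rounding up, n = 374 per group.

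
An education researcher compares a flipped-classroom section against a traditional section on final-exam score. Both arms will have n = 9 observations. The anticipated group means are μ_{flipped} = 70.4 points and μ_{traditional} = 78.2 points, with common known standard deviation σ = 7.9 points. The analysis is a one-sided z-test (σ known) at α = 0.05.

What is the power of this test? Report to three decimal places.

Standardized effect: d = |μ_{flipped} − μ_{traditional}| / σ = |70.4 − 78.2| / 7.9 = 0.9873
Noncentrality parameter: λ = d·√(n/2) = 0.9873 × √(9/2) = 2.0945
One-sided α = 0.05 → critical value z_{0.05} = 1.645.
Power = P(Z > 1.645 − λ) = Φ(0.450) = 0.6735.

Power ≈ 0.674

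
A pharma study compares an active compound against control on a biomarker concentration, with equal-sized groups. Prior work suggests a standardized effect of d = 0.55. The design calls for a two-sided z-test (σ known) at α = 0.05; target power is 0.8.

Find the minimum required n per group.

For power 0.8 need Φ(δ − z_{0.025}) = 0.8, so δ = z_{0.025} + z_{0.20} = 1.960 + 0.842 = 2.802.
(The Φ(−δ − z_{α/2}) term is vanishingly small for δ > 0 and is dropped in the standard sample-size formula.)
δ = d·√(n/2) ⇒ n = 2(δ/d)² = 2 × (2.802 / 0.55)² = 51.89.
Round up to the next whole unit.

n = 52 per group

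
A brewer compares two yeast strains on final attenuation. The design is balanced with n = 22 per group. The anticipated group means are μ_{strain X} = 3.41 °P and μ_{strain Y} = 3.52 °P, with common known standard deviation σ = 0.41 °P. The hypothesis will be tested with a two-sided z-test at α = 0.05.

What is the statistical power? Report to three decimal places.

Power ≈ 0.144

Standardized effect: d = |μ_{strain X} − μ_{strain Y}| / σ = |3.41 − 3.52| / 0.41 = 0.2683
Noncentrality parameter: δ = d·√(n/2) = 0.2683 × √(22/2) = 0.8898
Critical value for a two-sided test at α = 0.05: z_{α/2} = 1.960.
Power = Φ(δ − 1.960) + Φ(−δ − 1.960) = Φ(-1.070) + Φ(-2.850) = 0.1423 + 0.0022 = 0.1445.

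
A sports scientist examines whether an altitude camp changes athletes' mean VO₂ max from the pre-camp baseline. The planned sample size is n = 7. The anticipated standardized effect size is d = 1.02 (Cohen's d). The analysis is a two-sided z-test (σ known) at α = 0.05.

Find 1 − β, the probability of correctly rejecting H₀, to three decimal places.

Noncentrality parameter: λ = d·√n = 1.02 × √7 = 2.6987
Critical value for a two-sided test at α = 0.05: z_{α/2} = 1.960.
Power = Φ(λ − 1.960) + Φ(−λ − 1.960) = Φ(0.739) + Φ(-4.659) = 0.7700 + 0.0000 = 0.7700.

Power ≈ 0.770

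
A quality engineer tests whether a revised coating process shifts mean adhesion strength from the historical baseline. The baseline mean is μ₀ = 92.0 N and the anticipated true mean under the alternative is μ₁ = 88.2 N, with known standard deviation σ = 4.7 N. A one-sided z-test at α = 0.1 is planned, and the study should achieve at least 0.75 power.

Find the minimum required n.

n = 6

Standardized effect: d = |μ₁ − μ₀| / σ = |88.2 − 92.0| / 4.7 = 0.8085
For power 0.75 need Φ(δ − z_{0.1}) = 0.75, so δ = z_{0.1} + z_{0.25} = 1.282 + 0.674 = 1.956.
δ = d·√n ⇒ n = (δ/d)² = (1.956 / 0.8085)² = 5.85.
Rounding up, n = 6.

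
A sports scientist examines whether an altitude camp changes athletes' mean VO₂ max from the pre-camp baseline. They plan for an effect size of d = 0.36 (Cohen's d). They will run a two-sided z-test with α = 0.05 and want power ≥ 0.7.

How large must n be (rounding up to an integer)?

n = 48

For power 0.7 need Φ(δ − z_{0.025}) = 0.7, so δ = z_{0.025} + z_{0.30} = 1.960 + 0.524 = 2.484.
(The Φ(−δ − z_{α/2}) term is vanishingly small for δ > 0 and is dropped in the standard sample-size formula.)
δ = d·√n ⇒ n = (δ/d)² = (2.484 / 0.36)² = 47.62.
Rounding up, n = 48.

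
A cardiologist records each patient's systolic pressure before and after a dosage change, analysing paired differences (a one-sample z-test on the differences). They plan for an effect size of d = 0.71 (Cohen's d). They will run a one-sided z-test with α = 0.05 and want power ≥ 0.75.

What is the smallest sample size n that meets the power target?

Set Φ(δ − 1.645) = 0.75; then δ − 1.645 = Φ⁻¹(0.75) = 0.674, giving δ = 2.319.
δ = d·√n ⇒ n = (δ/d)² = (2.319 / 0.71)² = 10.67.
Rounding up, n = 11.

n = 11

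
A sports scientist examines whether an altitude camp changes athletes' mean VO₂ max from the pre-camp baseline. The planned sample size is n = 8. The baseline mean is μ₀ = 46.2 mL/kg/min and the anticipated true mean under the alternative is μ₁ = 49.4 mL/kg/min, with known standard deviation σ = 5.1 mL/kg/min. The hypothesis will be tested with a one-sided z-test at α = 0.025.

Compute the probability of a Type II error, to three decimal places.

β ≈ 0.573

Standardized effect: d = |μ₁ − μ₀| / σ = |49.4 − 46.2| / 5.1 = 0.6275
Noncentrality parameter: δ = d·√n = 0.6275 × √8 = 1.7747
One-sided α = 0.025 → critical value z_{0.025} = 1.960.
Power = P(Z > 1.960 − δ) = Φ(-0.185) = 0.4265.
Type II error: β = 1 − power = 1 − 0.4265 = 0.5735.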